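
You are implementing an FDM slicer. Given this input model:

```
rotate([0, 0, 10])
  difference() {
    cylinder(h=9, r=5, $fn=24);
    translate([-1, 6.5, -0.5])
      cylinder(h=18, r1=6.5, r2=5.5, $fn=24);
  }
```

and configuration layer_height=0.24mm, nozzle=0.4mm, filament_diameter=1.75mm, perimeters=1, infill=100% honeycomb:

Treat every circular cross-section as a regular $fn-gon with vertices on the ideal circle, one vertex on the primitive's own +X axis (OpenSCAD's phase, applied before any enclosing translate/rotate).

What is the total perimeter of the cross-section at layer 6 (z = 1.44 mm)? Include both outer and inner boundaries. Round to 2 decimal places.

30.12 mm

At z = 1.44 mm: the cylinder: section is a regular 24-gon, circumradius r=5 (perimeter = 2·24·5.000·sin(180°/24) = 31.33 mm); the cone at (-1, 6.5) contributes a regular 24-gon of circumradius 6.392 (interpolated between r1=6.5 and r2=5.5 at t=0.108) (perimeter = 2·24·6.392·sin(180°/24) = 40.05 mm); After the difference (first − rest): starting from the r=5 cylinder, the cone at (-1, 6.5) partially overlaps it — only the 30.26 mm² overlap (of its 126.91 mm²) is removed, clipping the outline — boundary = 30.12 mm; (rotated 10° about Z; rotation is an isometry so areas/perimeters/island counts are preserved). Overall, the cross-section is a single solid region. Total boundary length (outer) = 30.12 mm.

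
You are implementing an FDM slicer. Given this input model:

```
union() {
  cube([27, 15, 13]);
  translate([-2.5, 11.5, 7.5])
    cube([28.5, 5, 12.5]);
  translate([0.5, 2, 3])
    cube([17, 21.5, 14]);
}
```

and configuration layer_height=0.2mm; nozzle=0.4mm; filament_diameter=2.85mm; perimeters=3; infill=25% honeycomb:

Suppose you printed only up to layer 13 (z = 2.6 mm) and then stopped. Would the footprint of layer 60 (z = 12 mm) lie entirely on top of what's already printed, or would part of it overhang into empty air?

part overhangs

Compare the two slices. At z = 2.6: the 27×15 cube contributes its full rectangle (area 405.00 mm²); the cube at (-2.5, 11.5) does not reach this height (z outside [7.5, 20]); the cube at (0.5, 2) is not intersected at this z (z outside [3, 17]); Merging all regions: only the 27×15 cube is present, so the union is just that shape — area = 405.00 mm². At z = 12: the cube (footprint 27×15) is included at this height (area 405.00 mm²); the 28.5×5 cube at (-2.5, 11.5) contributes its full rectangle (area 142.50 mm²); the 17×21.5 cube at (0.5, 2) contributes its full rectangle (area 365.50 mm²); Combining (union): the regions partially overlap — summed areas 913.00 mm² minus the doubly-counted overlap 337.50 mm² gives 575.50 mm² — area = 575.50 mm². Checking containment: at z = 12 the cross-section extends beyond the z = 2.6 cross-section by about 170.50 mm².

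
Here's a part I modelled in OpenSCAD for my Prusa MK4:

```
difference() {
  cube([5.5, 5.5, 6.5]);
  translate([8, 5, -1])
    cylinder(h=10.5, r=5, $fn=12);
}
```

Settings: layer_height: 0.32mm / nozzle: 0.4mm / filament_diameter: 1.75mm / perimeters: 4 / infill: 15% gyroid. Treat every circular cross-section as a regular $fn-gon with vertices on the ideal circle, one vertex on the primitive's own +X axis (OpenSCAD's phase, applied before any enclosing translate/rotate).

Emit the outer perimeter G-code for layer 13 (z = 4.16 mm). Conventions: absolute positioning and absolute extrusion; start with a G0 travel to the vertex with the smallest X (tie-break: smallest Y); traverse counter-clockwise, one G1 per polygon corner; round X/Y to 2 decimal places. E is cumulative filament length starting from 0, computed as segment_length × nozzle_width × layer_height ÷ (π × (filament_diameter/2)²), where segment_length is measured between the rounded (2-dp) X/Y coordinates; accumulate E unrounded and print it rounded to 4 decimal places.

At z = 4.16 mm: the cube (footprint 5.5×5.5) is included at this height; the cylinder at (8, 5): section is a regular 12-gon, circumradius r=5; After the difference (first − rest): starting from the 5.5×5.5 cube, the r=5 cylinder at (8, 5) partially overlaps it — only the 8.30 mm² overlap (of its 75.00 mm²) is removed, clipping the outline — 1 connected region. The outline is a single polygon with 7 vertices. Extrusion per mm of travel: 0.4 × 0.32 / (π × 0.875²) = 0.053216. Accumulating E over each segment gives final E = 1.0906.

G0 X0.00 Y0.00 Z4.16
G1 X5.50 Y0.00 E0.2927
G1 X5.50 Y0.67 E0.3283
G1 X3.67 Y2.50 E0.4661
G1 X3.00 Y5.00 E0.6038
G1 X3.13 Y5.50 E0.6313
G1 X0.00 Y5.50 E0.7979
G1 X0.00 Y0.00 E1.0906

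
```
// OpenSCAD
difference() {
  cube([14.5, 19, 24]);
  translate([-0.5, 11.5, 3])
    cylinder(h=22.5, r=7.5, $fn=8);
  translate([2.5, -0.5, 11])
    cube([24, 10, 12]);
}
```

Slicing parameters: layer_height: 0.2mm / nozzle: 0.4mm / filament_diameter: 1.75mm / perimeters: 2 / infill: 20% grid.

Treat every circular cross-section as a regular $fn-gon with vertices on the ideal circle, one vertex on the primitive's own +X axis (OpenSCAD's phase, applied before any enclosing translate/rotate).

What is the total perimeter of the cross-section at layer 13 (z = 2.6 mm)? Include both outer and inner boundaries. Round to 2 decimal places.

At z = 2.6 mm: the cube (footprint 14.5×19) is included at this height (perimeter 67.00 mm); the cylinder at (-0.5, 11.5) is absent (z outside [3, 25.5]); the cube at (2.5, -0.5) is absent (z outside [11, 23]); Taking the first minus the rest: none of the subtracted shapes is present at this height, so the 14.5×19 cube is unchanged — boundary = 67.00 mm. Overall, the cross-section is a single solid region. Total boundary length (outer) = 67.00 mm.

67.00 mm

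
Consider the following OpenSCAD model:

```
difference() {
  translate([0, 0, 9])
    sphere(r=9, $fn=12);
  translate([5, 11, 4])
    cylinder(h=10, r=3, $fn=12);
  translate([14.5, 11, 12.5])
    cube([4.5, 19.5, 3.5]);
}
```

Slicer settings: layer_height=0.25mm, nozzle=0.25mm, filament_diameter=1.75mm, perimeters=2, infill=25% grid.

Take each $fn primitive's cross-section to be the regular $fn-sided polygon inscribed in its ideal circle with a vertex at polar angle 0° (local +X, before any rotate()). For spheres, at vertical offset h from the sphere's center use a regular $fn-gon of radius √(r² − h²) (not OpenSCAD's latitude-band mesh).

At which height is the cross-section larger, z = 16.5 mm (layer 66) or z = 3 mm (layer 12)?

Layer 66 (z = 16.5): the sphere: section is a regular 12-gon, circumradius = √(r²−h²) = √(9²−7.5²) = 4.975 (area = (12/2)·4.975²·sin(360°/12) = 74.25 mm²); the cylinder at (5, 11) is not intersected at this z (z outside [4, 14]); the cube at (14.5, 11) is not intersected at this z (z outside [12.5, 16]); Subtracting the remaining from the first: none of the subtracted shapes is present at this height, so the r=9 sphere is unchanged — area = 74.25 mm². So its area = 74.25 mm². Layer 12 (z = 3): the sphere: section is a regular 12-gon, circumradius = √(r²−h²) = √(9²−6²) = 6.708 (area = (12/2)·6.708²·sin(360°/12) = 135.00 mm²); the cylinder at (5, 11) is not intersected at this z (z outside [4, 14]); the cube at (14.5, 11) is not intersected at this z (z outside [12.5, 16]); Subtracting the remaining from the first: none of the subtracted shapes is present at this height, so the r=9 sphere is unchanged — area = 135.00 mm². So its area = 135.00 mm². Layer 12 is larger (135.00 vs 74.25 mm²).

layer 12 (z = 3 mm)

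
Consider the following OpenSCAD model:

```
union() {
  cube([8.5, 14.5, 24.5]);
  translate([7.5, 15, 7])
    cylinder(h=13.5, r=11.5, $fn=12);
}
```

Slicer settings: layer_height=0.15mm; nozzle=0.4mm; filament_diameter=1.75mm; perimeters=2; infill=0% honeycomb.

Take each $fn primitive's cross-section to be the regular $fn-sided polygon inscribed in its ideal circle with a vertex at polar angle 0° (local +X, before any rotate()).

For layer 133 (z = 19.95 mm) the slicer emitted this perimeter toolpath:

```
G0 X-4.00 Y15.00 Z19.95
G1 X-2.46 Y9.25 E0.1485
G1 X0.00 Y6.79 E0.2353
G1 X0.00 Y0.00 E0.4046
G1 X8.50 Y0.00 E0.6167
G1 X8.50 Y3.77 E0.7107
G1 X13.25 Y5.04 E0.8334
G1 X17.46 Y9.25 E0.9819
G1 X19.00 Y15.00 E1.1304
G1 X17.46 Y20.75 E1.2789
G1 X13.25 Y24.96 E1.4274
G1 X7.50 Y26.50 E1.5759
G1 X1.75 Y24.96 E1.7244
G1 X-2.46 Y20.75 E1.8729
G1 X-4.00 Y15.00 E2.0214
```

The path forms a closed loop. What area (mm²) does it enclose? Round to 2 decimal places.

435.31 mm²

Apply the shoelace formula to the sequence of (X, Y) vertices; enclosed area = 435.31 mm².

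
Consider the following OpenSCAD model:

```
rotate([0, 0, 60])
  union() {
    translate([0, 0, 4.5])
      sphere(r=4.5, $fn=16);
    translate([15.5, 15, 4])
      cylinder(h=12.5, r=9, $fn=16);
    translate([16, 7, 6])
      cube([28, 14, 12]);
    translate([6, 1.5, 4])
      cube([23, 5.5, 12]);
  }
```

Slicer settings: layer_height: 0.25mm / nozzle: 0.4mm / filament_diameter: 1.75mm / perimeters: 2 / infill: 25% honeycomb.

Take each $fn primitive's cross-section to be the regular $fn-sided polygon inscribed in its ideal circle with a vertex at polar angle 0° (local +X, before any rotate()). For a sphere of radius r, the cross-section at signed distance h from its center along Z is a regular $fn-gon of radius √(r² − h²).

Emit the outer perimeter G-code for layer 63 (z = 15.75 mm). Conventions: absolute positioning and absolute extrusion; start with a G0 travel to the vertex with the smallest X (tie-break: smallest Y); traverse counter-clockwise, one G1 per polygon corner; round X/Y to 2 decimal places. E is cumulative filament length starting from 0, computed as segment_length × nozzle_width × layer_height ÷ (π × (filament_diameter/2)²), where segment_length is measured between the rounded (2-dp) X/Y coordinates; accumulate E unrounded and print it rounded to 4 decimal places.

G0 X-14.16 Y22.10 Z15.75
G1 X-13.93 Y18.59 E0.1462
G1 X-12.38 Y15.44 E0.2922
G1 X-9.74 Y13.13 E0.4380
G1 X-6.42 Y12.00 E0.5838
G1 X-2.91 Y12.23 E0.7301
G1 X-0.27 Y13.53 E0.8524
G1 X-3.06 Y8.70 E1.0843
G1 X1.70 Y5.95 E1.3129
G1 X13.20 Y25.86 E2.2688
G1 X8.44 Y28.61 E2.4974
G1 X15.94 Y41.61 E3.1213
G1 X3.81 Y48.61 E3.7036
G1 X-7.13 Y29.65 E4.6137
G1 X-7.57 Y29.62 E4.6320
G1 X-10.72 Y28.06 E4.7781
G1 X-13.03 Y25.42 E4.9240
G1 X-14.16 Y22.10 E5.0698

At z = 15.75 mm: the sphere does not reach this height (|z−center|=11.250 > r=4.5); the r=9 cylinder at (15.5, 15) gives a regular 16-gon of circumradius 9 (constant along its height); the cube at (16, 7) (footprint 28×14) is included at this height; the 23×5.5 cube at (6, 1.5) contributes its full rectangle; Combining (union): the regions partially overlap (shared area 106.22 mm²), so overlapping operands fuse into one piece — 1 connected region; (whole slice rotated 60° about Z — lengths, areas and connectivity unchanged). The outline is a single polygon with 17 vertices. Extrusion per mm of travel: 0.4 × 0.25 / (π × 0.875²) = 0.041575. Accumulating E over each segment gives final E = 5.0698.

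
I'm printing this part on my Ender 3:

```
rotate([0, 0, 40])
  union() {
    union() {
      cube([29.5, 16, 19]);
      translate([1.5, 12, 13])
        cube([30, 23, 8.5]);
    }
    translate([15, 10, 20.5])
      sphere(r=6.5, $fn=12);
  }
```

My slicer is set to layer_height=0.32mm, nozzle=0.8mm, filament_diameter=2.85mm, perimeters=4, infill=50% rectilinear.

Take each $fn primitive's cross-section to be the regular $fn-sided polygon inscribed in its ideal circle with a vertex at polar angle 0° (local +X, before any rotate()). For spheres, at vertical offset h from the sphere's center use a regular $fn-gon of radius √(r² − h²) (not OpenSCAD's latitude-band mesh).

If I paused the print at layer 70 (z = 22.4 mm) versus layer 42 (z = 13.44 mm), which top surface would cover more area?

layer 42 (z = 13.44 mm)

Layer 70 (z = 22.4): the cube is absent (z outside [0, 19]); the cube at (1.5, 12) is not intersected at this z (z outside [13, 21.5]); Combining (union): nothing is present at this height; the sphere at (15, 10): section is a regular 12-gon, circumradius = √(r²−h²) = √(6.5²−1.9²) = 6.216 (area = (12/2)·6.216²·sin(360°/12) = 115.92 mm²); Merging all regions: only the r=6.5 sphere at (15, 10) is present, so the union is just that shape — area = 115.92 mm²; (whole slice rotated 40° about Z — lengths, areas and connectivity unchanged). So its area = 115.92 mm². Layer 42 (z = 13.44): the 29.5×16 cube contributes its full rectangle (area 472.00 mm²); the cube at (1.5, 12) (footprint 30×23) is included at this height (area 690.00 mm²); Merging all regions: the regions partially overlap — summed areas 1162.00 mm² minus the doubly-counted overlap 112.00 mm² gives 1050.00 mm² — area = 1050.00 mm²; the sphere at (15, 10) does not reach this height (|z−center|=7.060 > r=6.5); Combining (union): only that combined region is present, so the union is just that shape — area = 1050.00 mm²; (whole slice rotated 40° about Z — lengths, areas and connectivity unchanged). So its area = 1050.00 mm². Layer 42 is larger (1050.00 vs 115.92 mm²).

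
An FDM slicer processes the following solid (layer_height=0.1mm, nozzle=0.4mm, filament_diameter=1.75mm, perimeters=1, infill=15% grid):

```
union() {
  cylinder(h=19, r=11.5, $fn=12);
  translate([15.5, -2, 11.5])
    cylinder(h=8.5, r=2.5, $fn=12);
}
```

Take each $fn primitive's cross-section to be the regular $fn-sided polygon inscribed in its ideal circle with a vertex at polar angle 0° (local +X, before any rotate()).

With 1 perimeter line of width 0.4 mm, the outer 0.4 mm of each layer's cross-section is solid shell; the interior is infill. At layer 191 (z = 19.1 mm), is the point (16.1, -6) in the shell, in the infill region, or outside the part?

At z = 19.1 mm: the cylinder is absent (z outside [0, 19]); the cylinder at (15.5, -2): section is a regular 12-gon, circumradius r=2.5; Merging all regions: only the r=2.5 cylinder at (15.5, -2) is present, so the union is just that shape — 1 connected region. Overall, the cross-section is a single solid region. The nearest boundary edge runs (15.50, -4.50)→(16.75, -4.17); distance from the point to it = 1.60 mm. The point is not inside any of the regions above, so it lies outside the cross-section (1.60 mm from the nearest boundary).

outside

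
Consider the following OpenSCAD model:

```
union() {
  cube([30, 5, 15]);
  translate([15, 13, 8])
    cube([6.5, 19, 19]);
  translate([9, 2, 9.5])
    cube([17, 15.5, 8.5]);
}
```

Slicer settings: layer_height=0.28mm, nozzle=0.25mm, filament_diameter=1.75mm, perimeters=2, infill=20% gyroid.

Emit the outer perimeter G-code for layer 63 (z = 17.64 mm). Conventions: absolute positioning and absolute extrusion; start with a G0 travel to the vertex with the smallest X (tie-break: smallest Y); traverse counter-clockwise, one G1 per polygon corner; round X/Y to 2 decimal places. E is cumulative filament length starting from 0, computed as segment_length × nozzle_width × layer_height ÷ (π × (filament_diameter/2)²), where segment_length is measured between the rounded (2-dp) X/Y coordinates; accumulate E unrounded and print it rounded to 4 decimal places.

At z = 17.64 mm: the cube does not reach this height (z outside [0, 15]); the cube at (15, 13) is present — its section is the full 6.5×19 rectangle; the cube at (9, 2) is present — its section is the full 17×15.5 rectangle; Combining (union): the regions partially overlap (shared area 29.25 mm²), so overlapping operands fuse into one piece — 1 connected region. The outline is a single polygon with 8 vertices. Extrusion per mm of travel: 0.25 × 0.28 / (π × 0.875²) = 0.029103. Accumulating E over each segment gives final E = 2.7356.

G0 X9.00 Y2.00 Z17.64
G1 X26.00 Y2.00 E0.4947
G1 X26.00 Y17.50 E0.9458
G1 X21.50 Y17.50 E1.0768
G1 X21.50 Y32.00 E1.4988
G1 X15.00 Y32.00 E1.6880
G1 X15.00 Y17.50 E2.1099
G1 X9.00 Y17.50 E2.2846
G1 X9.00 Y2.00 E2.7356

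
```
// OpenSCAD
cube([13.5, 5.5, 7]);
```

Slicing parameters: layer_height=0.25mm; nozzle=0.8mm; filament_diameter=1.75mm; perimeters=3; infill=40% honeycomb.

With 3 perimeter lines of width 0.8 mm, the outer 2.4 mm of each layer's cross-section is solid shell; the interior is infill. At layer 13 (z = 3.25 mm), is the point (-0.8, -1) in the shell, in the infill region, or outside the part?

At z = 3.25 mm: the cube (footprint 13.5×5.5) is included at this height. Overall, the cross-section is a single solid region. The nearest boundary edge runs (0.00, 0.00)→(13.50, 0.00); distance from the point to it = 1.28 mm. The point is not inside any of the regions above, so it lies outside the cross-section (1.28 mm from the nearest boundary).

outside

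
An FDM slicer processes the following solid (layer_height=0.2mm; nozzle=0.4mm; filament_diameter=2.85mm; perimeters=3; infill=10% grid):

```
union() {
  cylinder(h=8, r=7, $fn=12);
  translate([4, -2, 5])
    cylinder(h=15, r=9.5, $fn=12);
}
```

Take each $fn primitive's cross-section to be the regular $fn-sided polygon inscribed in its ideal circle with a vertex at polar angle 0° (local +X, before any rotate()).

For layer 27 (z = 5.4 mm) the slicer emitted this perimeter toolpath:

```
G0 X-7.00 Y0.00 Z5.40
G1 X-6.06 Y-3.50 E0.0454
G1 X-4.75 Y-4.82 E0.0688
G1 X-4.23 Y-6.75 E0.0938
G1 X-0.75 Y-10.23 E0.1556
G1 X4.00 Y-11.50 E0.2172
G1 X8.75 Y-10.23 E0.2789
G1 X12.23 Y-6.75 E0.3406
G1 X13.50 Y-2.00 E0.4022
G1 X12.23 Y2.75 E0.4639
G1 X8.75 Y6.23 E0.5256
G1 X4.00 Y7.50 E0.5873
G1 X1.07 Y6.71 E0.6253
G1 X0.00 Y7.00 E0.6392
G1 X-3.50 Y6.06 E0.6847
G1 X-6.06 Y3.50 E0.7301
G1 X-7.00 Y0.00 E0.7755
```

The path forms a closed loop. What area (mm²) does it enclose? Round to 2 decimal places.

291.57 mm²

Apply the shoelace formula to the sequence of (X, Y) vertices; enclosed area = 291.57 mm².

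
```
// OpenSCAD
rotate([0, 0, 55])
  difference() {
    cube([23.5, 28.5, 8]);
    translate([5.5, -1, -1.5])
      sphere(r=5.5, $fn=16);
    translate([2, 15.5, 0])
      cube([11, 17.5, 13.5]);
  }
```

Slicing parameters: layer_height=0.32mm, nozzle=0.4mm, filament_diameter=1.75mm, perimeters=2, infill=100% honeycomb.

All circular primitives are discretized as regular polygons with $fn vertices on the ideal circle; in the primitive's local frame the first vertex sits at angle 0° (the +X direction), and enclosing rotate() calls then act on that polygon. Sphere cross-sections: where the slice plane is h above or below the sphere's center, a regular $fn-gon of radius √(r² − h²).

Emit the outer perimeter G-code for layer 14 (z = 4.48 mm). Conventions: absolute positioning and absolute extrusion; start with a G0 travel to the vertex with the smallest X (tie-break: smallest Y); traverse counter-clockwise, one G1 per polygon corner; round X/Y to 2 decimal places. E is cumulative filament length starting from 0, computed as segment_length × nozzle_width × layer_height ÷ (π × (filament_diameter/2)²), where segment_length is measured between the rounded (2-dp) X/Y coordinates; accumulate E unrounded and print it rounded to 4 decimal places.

At z = 4.48 mm: the cube (footprint 23.5×28.5) is included at this height; the sphere at (5.5, -1) is not intersected at this z (|z−center|=5.980 > r=5.5); the cube at (2, 15.5) (footprint 11×17.5) is included at this height; Subtracting the remaining from the first: starting from the 23.5×28.5 cube, the 11×17.5 cube at (2, 15.5) partially overlaps it — only the 143.00 mm² overlap (of its 192.50 mm²) is removed, clipping the outline — 1 connected region; (rotated 55° about Z; rotation is an isometry so areas/perimeters/island counts are preserved). The outline is a single polygon with 8 vertices. Extrusion per mm of travel: 0.4 × 0.32 / (π × 0.875²) = 0.053216. Accumulating E over each segment gives final E = 6.9190.

G0 X-23.35 Y16.35 Z4.48
G1 X0.00 Y0.00 E1.5169
G1 X13.48 Y19.25 E2.7675
G1 X-9.87 Y35.60 E4.2845
G1 X-15.89 Y27.00 E4.8431
G1 X-5.24 Y19.54 E5.5351
G1 X-11.55 Y10.53 E6.1205
G1 X-22.20 Y17.99 E6.8124
G1 X-23.35 Y16.35 E6.9190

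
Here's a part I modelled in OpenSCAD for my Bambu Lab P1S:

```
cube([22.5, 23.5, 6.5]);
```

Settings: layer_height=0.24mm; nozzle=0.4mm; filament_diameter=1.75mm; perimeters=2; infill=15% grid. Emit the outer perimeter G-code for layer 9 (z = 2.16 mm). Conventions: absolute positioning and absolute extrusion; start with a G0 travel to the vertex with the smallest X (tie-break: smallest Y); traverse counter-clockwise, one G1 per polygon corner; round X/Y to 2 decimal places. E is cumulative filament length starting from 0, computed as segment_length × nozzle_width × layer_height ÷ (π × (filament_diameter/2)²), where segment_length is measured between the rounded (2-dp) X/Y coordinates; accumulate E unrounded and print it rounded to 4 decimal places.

G0 X0.00 Y0.00 Z2.16
G1 X22.50 Y0.00 E0.8980
G1 X22.50 Y23.50 E1.8360
G1 X0.00 Y23.50 E2.7340
G1 X0.00 Y0.00 E3.6719

At z = 2.16 mm: the 22.5×23.5 cube contributes its full rectangle. The outline is a single polygon with 4 vertices. Extrusion per mm of travel: 0.4 × 0.24 / (π × 0.875²) = 0.039912. Accumulating E over each segment gives final E = 3.6719.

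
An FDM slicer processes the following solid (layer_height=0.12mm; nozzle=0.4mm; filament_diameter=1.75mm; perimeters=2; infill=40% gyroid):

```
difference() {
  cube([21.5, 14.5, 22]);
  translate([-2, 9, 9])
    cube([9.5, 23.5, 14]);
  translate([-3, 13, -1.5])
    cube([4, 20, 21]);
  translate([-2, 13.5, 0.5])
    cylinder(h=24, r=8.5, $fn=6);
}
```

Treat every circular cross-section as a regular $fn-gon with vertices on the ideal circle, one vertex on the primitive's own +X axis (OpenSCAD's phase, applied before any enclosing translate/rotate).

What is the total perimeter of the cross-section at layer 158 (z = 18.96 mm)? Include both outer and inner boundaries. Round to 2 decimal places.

At z = 18.96 mm: the 21.5×14.5 cube contributes its full rectangle (perimeter 72.00 mm); the cube at (-2, 9) (footprint 9.5×23.5) is included at this height (perimeter 66.00 mm); the cube at (-3, 13) is present — its section is the full 4×20 rectangle (perimeter 48.00 mm); the cylinder at (-2, 13.5): section is a regular 6-gon, circumradius r=8.5 (perimeter = 2·6·8.500·sin(180°/6) = 51.00 mm); Subtracting the remaining from the first: starting from the 21.5×14.5 cube, the 9.5×23.5 cube at (-2, 9) partially overlaps it — only the 41.25 mm² overlap (of its 223.25 mm²) is removed, clipping the outline; the 4×20 cube at (-3, 13) misses the remaining region (no effect); the r=8.5 cylinder at (-2, 13.5) partially overlaps it — only the 8.80 mm² overlap (of its 187.71 mm²) is removed, clipping the outline — boundary = 70.79 mm. Overall, the cross-section is a single solid region. Total boundary length (outer) = 70.79 mm.

70.79 mm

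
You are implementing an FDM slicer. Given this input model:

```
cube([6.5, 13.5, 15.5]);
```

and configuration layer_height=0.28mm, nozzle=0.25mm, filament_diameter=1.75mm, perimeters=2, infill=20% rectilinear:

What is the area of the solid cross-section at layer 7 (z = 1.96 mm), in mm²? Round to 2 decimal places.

87.75 mm²

At z = 1.96 mm: the cube (footprint 6.5×13.5) is included at this height (area 87.75 mm²). Overall, the cross-section is a single solid region. Net area = 87.75 mm².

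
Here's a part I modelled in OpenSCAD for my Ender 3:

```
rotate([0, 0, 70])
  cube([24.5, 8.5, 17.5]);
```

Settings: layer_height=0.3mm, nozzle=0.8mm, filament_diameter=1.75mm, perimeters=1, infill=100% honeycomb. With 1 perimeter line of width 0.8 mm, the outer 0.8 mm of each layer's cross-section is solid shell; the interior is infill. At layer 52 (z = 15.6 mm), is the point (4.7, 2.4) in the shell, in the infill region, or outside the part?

At z = 15.6 mm: the cube is present — its section is the full 24.5×8.5 rectangle; (rotated 70° about Z; rotation is an isometry so areas/perimeters/island counts are preserved). Overall, the cross-section is a single solid region. Undo the 70° rotation: the query point maps to (3.863, -3.596) in the un-rotated model frame. The nearest boundary edge runs (0.00, 0.00)→(24.50, 0.00); distance from the point to it = 3.60 mm. The point is not inside any of the regions above, so it lies outside the cross-section (3.60 mm from the nearest boundary).

outside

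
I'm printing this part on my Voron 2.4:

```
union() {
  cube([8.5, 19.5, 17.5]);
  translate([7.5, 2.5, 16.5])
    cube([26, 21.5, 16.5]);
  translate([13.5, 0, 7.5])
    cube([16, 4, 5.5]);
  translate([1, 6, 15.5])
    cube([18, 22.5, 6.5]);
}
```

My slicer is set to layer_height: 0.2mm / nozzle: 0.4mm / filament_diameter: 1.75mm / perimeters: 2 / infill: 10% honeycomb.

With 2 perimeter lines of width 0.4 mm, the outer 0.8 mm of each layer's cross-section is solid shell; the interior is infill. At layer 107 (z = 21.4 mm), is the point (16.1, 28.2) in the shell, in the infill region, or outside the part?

At z = 21.4 mm: the cube is not intersected at this z (z outside [0, 17.5]); the cube at (7.5, 2.5) is present — its section is the full 26×21.5 rectangle; the cube at (13.5, 0) is absent (z outside [7.5, 13]); the cube at (1, 6) is present — its section is the full 18×22.5 rectangle; Combining (union): the regions partially overlap (shared area 207.00 mm²), so overlapping operands fuse into one piece — 1 connected region. Overall, the cross-section is a single solid region. The nearest boundary edge runs (1.00, 28.50)→(19.00, 28.50); distance from the point to it = 0.30 mm. The point is inside the cross-section, 0.30 mm from the nearest boundary — within the 0.8 mm shell band (2 × 0.4).

shell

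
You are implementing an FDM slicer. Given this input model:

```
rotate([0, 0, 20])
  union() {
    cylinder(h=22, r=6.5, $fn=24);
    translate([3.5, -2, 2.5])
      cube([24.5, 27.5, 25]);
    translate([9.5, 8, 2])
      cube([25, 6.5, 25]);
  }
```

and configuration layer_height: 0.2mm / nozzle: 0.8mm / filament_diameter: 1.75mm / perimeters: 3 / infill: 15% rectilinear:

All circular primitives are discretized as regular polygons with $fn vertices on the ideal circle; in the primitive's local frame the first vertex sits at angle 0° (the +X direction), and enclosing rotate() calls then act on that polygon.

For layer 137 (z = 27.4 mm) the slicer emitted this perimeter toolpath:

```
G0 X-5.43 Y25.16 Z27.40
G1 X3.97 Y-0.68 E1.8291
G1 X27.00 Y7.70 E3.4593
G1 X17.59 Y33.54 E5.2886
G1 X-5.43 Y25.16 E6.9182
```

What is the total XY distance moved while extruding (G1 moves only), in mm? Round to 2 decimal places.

104.00 mm

Sum the Euclidean lengths of each G1 segment: total = 104.00 mm.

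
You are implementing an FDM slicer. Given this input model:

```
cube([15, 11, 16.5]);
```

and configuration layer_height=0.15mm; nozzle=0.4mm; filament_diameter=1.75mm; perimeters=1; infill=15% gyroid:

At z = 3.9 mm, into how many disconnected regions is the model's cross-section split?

1

At z = 3.9 mm: the cube is present — its section is the full 15×11 rectangle. The result has 1 disconnected region.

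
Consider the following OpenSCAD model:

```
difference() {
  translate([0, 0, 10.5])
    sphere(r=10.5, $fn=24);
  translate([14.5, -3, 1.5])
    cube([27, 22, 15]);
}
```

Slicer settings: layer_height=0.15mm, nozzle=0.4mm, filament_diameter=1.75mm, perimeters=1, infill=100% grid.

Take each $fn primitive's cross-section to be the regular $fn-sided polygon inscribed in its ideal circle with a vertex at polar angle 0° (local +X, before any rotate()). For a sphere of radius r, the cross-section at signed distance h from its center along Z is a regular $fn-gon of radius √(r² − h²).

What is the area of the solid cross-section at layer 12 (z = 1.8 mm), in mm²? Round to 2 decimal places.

At z = 1.8 mm: the sphere: section is a regular 24-gon, circumradius = √(r²−h²) = √(10.5²−8.7²) = 5.879 (area = (24/2)·5.879²·sin(360°/24) = 107.34 mm²); the cube at (14.5, -3) is present — its section is the full 27×22 rectangle (area 594.00 mm²); Subtracting the remaining from the first: starting from the r=10.5 sphere (107.34 mm²), the 27×22 cube at (14.5, -3) misses the remaining region (no effect) — area = 107.34 mm². Overall, the cross-section is a single solid region. Net area = 107.34 mm².

107.34 mm²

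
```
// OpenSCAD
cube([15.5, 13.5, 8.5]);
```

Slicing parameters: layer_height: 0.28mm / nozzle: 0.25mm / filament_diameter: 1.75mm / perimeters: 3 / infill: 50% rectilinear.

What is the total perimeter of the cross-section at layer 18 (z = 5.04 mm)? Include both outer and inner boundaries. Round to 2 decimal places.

At z = 5.04 mm: the cube (footprint 15.5×13.5) is included at this height (perimeter 58.00 mm). Overall, the cross-section is a single solid region. Total boundary length (outer) = 58.00 mm.

58.00 mm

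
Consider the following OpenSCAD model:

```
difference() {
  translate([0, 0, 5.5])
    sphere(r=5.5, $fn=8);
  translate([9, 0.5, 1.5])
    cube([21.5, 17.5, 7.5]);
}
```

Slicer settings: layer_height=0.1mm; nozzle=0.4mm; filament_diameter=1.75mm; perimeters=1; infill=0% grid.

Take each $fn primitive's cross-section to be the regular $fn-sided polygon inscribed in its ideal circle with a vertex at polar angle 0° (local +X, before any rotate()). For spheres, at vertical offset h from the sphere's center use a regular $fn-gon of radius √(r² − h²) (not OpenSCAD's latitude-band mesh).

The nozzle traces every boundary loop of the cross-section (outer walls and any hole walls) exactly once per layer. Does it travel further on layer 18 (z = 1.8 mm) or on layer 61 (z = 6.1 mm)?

layer 61 (z = 6.1 mm)

Layer 18 (z = 1.8): the r=5.5 sphere contributes a regular 8-gon of circumradius √(5.5²−3.7²) = 4.069 (perimeter = 2·8·4.069·sin(180°/8) = 24.92 mm); the cube at (9, 0.5) (footprint 21.5×17.5) is included at this height (perimeter 78.00 mm); Taking the first minus the rest: starting from the r=5.5 sphere, the 21.5×17.5 cube at (9, 0.5) misses the remaining region (no effect) — boundary = 24.92 mm. So its perimeter = 24.92 mm. Layer 61 (z = 6.1): the r=5.5 sphere slices to a regular 8-gon of circumradius 5.467 (√(r²−h²) with h=0.6 from center) (perimeter = 2·8·5.467·sin(180°/8) = 33.48 mm); the cube at (9, 0.5) is present — its section is the full 21.5×17.5 rectangle (perimeter 78.00 mm); Subtracting the remaining from the first: starting from the r=5.5 sphere, the 21.5×17.5 cube at (9, 0.5) misses the remaining region (no effect) — boundary = 33.48 mm. So its perimeter = 33.48 mm. Layer 61 is larger (33.48 vs 24.92 mm).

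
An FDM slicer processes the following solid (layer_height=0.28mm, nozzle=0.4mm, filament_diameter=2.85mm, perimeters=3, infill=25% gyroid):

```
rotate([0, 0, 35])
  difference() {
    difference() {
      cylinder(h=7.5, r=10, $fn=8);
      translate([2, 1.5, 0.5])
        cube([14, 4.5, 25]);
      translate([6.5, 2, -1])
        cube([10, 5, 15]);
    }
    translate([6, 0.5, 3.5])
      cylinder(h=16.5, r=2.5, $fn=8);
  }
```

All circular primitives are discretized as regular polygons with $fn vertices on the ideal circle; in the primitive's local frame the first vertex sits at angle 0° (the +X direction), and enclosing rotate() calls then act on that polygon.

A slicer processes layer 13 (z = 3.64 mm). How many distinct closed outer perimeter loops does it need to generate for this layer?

1

At z = 3.64 mm: the r=10 cylinder gives a regular 8-gon of circumradius 10 (constant along its height); the cube at (2, 1.5) (footprint 14×4.5) is included at this height; the 10×5 cube at (6.5, 2) contributes its full rectangle; Taking the first minus the rest: starting from the r=10 cylinder, the 14×4.5 cube at (2, 1.5) partially overlaps it — only the 29.01 mm² overlap (of its 63.00 mm²) is removed, clipping the outline; the 10×5 cube at (6.5, 2) partially overlaps it — only the 0.81 mm² overlap (of its 50.00 mm²) is removed, clipping the outline — 1 connected region; the cylinder at (6, 0.5): section is a regular 8-gon, circumradius r=2.5; After the difference (first − rest): starting from the result so far, the r=2.5 cylinder at (6, 0.5) partially overlaps it — only the 13.42 mm² overlap (of its 17.68 mm²) is removed, clipping the outline — 1 connected region; (rotated 35° about Z; rotation is an isometry so areas/perimeters/island counts are preserved). The result has 1 disconnected region.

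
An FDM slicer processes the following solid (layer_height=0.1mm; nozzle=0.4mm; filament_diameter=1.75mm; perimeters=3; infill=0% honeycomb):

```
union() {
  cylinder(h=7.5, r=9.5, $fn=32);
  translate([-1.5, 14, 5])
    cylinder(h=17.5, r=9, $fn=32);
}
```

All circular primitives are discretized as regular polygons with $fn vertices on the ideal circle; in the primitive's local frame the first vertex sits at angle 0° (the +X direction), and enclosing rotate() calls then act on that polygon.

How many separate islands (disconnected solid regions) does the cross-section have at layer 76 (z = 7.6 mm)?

At z = 7.6 mm: the cylinder is absent (z outside [0, 7.5]); the cylinder at (-1.5, 14): section is a regular 32-gon, circumradius r=9; Combining (union): only the r=9 cylinder at (-1.5, 14) is present, so the union is just that shape — 1 connected region. Overall, the cross-section is a single solid region. Island count = 1.

1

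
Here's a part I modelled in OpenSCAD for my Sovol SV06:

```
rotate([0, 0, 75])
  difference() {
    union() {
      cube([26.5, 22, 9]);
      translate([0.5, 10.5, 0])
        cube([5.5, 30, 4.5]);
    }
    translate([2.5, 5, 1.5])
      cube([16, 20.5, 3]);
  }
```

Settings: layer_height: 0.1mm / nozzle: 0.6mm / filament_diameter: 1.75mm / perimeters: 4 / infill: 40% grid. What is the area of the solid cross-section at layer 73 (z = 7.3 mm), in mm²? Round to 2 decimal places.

583.00 mm²

At z = 7.3 mm: the 26.5×22 cube contributes its full rectangle (area 583.00 mm²); the cube at (0.5, 10.5) is not intersected at this z (z outside [0, 4.5]); Combining (union): only the 26.5×22 cube is present, so the union is just that shape — area = 583.00 mm²; the cube at (2.5, 5) does not reach this height (z outside [1.5, 4.5]); After the difference (first − rest): none of the subtracted shapes is present at this height, so the result so far is unchanged — area = 583.00 mm²; (whole slice rotated 75° about Z — lengths, areas and connectivity unchanged). Overall, the cross-section is a single solid region. Net area = 583.00 mm².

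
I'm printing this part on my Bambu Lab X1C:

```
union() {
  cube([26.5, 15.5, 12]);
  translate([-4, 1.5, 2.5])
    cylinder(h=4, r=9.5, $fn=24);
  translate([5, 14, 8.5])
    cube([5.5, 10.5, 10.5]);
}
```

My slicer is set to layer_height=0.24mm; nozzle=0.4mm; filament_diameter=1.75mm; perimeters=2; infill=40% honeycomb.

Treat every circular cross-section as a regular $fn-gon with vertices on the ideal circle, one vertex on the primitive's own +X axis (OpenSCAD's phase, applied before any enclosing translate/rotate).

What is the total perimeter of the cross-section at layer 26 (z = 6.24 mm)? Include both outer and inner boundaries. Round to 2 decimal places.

At z = 6.24 mm: the cube (footprint 26.5×15.5) is included at this height (perimeter 84.00 mm); the r=9.5 cylinder at (-4, 1.5) gives a regular 24-gon of circumradius 9.5 (constant along its height) (perimeter = 2·24·9.500·sin(180°/24) = 59.52 mm); the cube at (5, 14) is absent (z outside [8.5, 19]); Combining (union): the regions partially overlap (shared area 41.57 mm²), so the edge portions inside another operand are dropped and the merged outline is re-measured after clipping — boundary = 115.93 mm. Overall, the cross-section is a single solid region. Total boundary length (outer) = 115.93 mm.

115.93 mm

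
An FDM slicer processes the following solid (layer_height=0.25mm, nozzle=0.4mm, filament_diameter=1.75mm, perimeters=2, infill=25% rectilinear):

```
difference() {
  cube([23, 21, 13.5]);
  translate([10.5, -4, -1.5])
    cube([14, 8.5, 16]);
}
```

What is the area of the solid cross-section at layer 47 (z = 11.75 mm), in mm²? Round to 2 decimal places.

426.75 mm²

At z = 11.75 mm: the cube is present — its section is the full 23×21 rectangle (area 483.00 mm²); the cube at (10.5, -4) (footprint 14×8.5) is included at this height (area 119.00 mm²); After the difference (first − rest): starting from the 23×21 cube (483.00 mm²), the 14×8.5 cube at (10.5, -4) partially overlaps it — only the 56.25 mm² overlap (of its 119.00 mm²) is removed, clipping the outline — area = 426.75 mm². Overall, the cross-section is a single solid region. Net area = 426.75 mm².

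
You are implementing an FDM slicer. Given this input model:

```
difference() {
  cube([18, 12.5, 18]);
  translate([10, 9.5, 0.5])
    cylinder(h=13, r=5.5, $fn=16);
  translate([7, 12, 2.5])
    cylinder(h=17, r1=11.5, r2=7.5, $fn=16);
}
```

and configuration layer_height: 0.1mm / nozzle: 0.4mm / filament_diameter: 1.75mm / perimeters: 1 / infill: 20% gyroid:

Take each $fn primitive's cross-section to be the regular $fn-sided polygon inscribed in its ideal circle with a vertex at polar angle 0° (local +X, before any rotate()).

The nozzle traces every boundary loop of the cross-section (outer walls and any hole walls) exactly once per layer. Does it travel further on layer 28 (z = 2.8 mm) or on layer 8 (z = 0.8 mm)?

Layer 28 (z = 2.8): the cube is present — its section is the full 18×12.5 rectangle (perimeter 61.00 mm); the r=5.5 cylinder at (10, 9.5) contributes a regular 16-gon of circumradius 5.5 (perimeter = 2·16·5.500·sin(180°/16) = 34.34 mm); the cone at (7, 12) contributes a regular 16-gon of circumradius 11.429 (interpolated between r1=11.5 and r2=7.5 at t=0.018) (perimeter = 2·16·11.429·sin(180°/16) = 71.35 mm); Subtracting the remaining from the first: starting from the 18×12.5 cube, the r=5.5 cylinder at (10, 9.5) partially overlaps it — only the 77.14 mm² overlap (of its 92.61 mm²) is removed, clipping the outline; the cone at (7, 12) partially overlaps it — only the 104.89 mm² overlap (of its 399.92 mm²) is removed, clipping the outline — boundary = 54.29 mm. So its perimeter = 54.29 mm. Layer 8 (z = 0.8): the 18×12.5 cube contributes its full rectangle (perimeter 61.00 mm); the r=5.5 cylinder at (10, 9.5) contributes a regular 16-gon of circumradius 5.5 (perimeter = 2·16·5.500·sin(180°/16) = 34.34 mm); the cone at (7, 12) is absent (z outside [2.5, 19.5]); Subtracting the remaining from the first: starting from the 18×12.5 cube, the r=5.5 cylinder at (10, 9.5) partially overlaps it — only the 77.14 mm² overlap (of its 92.61 mm²) is removed, clipping the outline — boundary = 75.65 mm. So its perimeter = 75.65 mm. Layer 8 is larger (75.65 vs 54.29 mm).

layer 8 (z = 0.8 mm)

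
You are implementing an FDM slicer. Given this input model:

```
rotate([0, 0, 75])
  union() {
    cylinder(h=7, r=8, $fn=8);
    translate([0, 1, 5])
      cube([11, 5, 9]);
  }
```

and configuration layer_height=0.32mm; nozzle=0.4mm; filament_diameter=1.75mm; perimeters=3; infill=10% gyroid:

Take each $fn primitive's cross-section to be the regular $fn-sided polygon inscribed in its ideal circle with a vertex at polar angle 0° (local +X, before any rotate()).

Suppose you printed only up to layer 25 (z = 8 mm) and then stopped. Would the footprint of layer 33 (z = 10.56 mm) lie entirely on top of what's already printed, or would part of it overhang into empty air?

Compare the two slices. At z = 8: the cylinder is not intersected at this z (z outside [0, 7]); the cube at (0, 1) (footprint 11×5) is included at this height (area 55.00 mm²); Taking the union: only the 11×5 cube at (0, 1) is present, so the union is just that shape — area = 55.00 mm²; (rotated 75° about Z; rotation is an isometry so areas/perimeters/island counts are preserved). At z = 10.56: the cylinder does not reach this height (z outside [0, 7]); the 11×5 cube at (0, 1) contributes its full rectangle (area 55.00 mm²); Combining (union): only the 11×5 cube at (0, 1) is present, so the union is just that shape — area = 55.00 mm²; (whole slice rotated 75° about Z — lengths, areas and connectivity unchanged). Checking containment: the cross-section at z = 10.56 is a subset of the cross-section at z = 8.

entirely on top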